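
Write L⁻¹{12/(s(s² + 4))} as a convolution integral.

12/(s(s² + 4)) = (1/s)·(12/(s² + 4)) = L{1}·L{6·sin(2t)}. So f(t) = 1*(6·sin(2t)) = ∫₀ᵗ 6·sin(2τ) dτ

Final answer: ∫₀ᵗ 6·sin(2τ) dτ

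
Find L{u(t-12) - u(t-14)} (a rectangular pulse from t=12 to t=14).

L{u(t-a)} = e^(-as)/s. L{u(t-12) - u(t-14)} = (e^(-12s) - e^(-14s))/s

Final answer: (e^(-12s) - e^(-14s))/s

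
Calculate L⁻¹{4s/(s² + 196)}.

This is the form c·s/(s² + a²) with a = 14, c = 4. L⁻¹ = 4·cos(14t)

Final answer: 4·cos(14t)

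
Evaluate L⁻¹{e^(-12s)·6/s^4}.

L⁻¹{6/s^4} = t^3. By the time shift theorem, L⁻¹{e^(-as)F(s)} = u(t-a)f(t-a) with a=12, so L⁻¹{e^(-12s)·6/s^4} = u(t-12)·(t-12)^3

Final answer: u(t-12)·(t-12)^3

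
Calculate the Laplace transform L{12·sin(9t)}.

L{sin(ωt)} = ω/(s² + ω²), so L{sin(9t)} = 9/(s² + 81). Then L{12·sin(9t)} = 12·9/(s² + 81) = 108/(s² + 81)

Final answer: 108/(s² + 81)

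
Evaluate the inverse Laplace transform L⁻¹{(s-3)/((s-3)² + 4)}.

Using frequency shift, L⁻¹{(s-3)/((s-3)² + 4)} = e^(3t)·cos(2t)

Final answer: e^(3t)·cos(2t)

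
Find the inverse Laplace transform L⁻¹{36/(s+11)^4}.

L⁻¹{n!/(s-a)^(n+1)} = t^n·e^(at) with n=3, a=-11. So L⁻¹{6/(s+11)^4} = t^3·e^(-11t), and L⁻¹{36/(s+11)^4} = (36/6)·t^3·e^(-11t) = 6·t^3·e^(-11t)

Final answer: 6·t^3·e^(-11t)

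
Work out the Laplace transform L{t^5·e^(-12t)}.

L{t^n·e^(at)} = n!/(s-a)^(n+1), so L{t^5·e^(-12t)} = 120/(s+12)^6

Final answer: 120/(s+12)^6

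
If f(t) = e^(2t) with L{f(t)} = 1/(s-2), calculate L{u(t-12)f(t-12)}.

Time shift theorem: L{u(t-a)f(t-a)} = e^(-as)F(s). Here a=12, F(s) = 1/(s-2), so L{u(t-12)f(t-12)} = e^(-12s)·1/(s-2)

Final answer: e^(-12s)·1/(s-2)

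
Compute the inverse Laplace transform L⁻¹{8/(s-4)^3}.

L⁻¹{n!/(s-a)^(n+1)} = t^n·e^(at) with n=2, a=4. So L⁻¹{2/(s-4)^3} = t^2·e^(4t), and L⁻¹{8/(s-4)^3} = (8/2)·t^2·e^(4t) = 4·t^2·e^(4t)

Final answer: 4·t^2·e^(4t)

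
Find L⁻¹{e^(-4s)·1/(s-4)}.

L⁻¹{1/(s-4)} = e^(4t). By the time shift theorem, L⁻¹{e^(-as)F(s)} = u(t-a)f(t-a) with a=4, so L⁻¹{e^(-4s)·1/(s-4)} = u(t-4)·e^(4(t-4))

Final answer: u(t-4)·e^(4(t-4))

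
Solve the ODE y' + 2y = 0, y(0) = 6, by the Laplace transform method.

L{y'} + 2L{y} = 0. sY - 6 + 2Y = 0. Y(s+2) = 6. Y = 6/(s+2)

Final answer: y(t) = 6e^(-2t)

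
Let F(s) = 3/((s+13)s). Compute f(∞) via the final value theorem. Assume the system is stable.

f(∞) = lim_{s→0} sF(s) = lim_{s→0} 3/(s+13) = 3/13

Final answer: 3/13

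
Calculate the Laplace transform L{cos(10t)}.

L{cos(ωt)} = s/(s² + ω²), so L{cos(10t)} = s/(s² + 100)

Final answer: s/(s² + 100)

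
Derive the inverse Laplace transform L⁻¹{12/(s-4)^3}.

L⁻¹{n!/(s-a)^(n+1)} = t^n·e^(at) with n=2, a=4. So L⁻¹{2/(s-4)^3} = t^2·e^(4t), and L⁻¹{12/(s-4)^3} = (12/2)·t^2·e^(4t) = 6·t^2·e^(4t)

Final answer: 6·t^2·e^(4t)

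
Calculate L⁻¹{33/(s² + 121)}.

This is the form c·a/(s² + a²) with a = 11, c = 3. L⁻¹ = 3·sin(11t)

Final answer: 3·sin(11t)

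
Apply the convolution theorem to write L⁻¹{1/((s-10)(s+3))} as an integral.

1/((s-10)(s+3)) = (1/(s-10))·(1/(s+3)) = L{e^(10t)}·L{e^(-3t)}. So f(t) = e^(10t)*e^(-3t) = ∫₀ᵗ e^(10τ)·e^(-3(t-τ)) dτ

Final answer: ∫₀ᵗ e^(10τ)·e^(-3(t-τ)) dτ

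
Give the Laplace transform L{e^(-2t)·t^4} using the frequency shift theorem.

L{e^(at)·t^n} = n!/(s-a)^(n+1), so L{e^(-2t)·t^4} = 24/(s+2)^5

Final answer: 24/(s+2)^5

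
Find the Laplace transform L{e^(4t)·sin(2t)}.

L{e^(at)·sin(ωt)} = ω/((s-a)² + ω²), so L{e^(4t)·sin(2t)} = 2/((s-4)² + 4)

Final answer: 2/((s-4)² + 4)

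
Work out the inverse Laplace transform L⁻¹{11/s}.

L⁻¹{c/s} = c, so L⁻¹{11/s} = 11

Final answer: 11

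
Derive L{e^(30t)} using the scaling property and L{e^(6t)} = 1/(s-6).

Using L{f(at)} = (1/a)F(s/a) with a=5 and f(t) = e^(6t): L{e^(30t)} = (1/5) · 1/((s/5)-6) = (1/5) · 5/(s-30) = 1/(s-30)

Final answer: 1/(s-30)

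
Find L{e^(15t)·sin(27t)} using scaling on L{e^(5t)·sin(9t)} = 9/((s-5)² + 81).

Scaling with a=3: L{e^(15t)·sin(27t)} = (1/3) · 9/((s/3-5)² + 81). Simplifying: 27/((s-15)² + 729)

Final answer: 27/((s-15)² + 729)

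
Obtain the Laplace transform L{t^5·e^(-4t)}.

L{t^n·e^(at)} = n!/(s-a)^(n+1), so L{t^5·e^(-4t)} = 120/(s+4)^6

Final answer: 120/(s+4)^6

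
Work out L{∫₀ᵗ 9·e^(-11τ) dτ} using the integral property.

L{∫₀ᵗ f(τ)dτ} = F(s)/s with F(s) = 9/(s+11), so L{∫₀ᵗ 9·e^(-11τ) dτ} = 9/(s(s+11))

Final answer: 9/(s(s+11))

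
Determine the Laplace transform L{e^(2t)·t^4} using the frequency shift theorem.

L{e^(at)·t^n} = n!/(s-a)^(n+1), so L{e^(2t)·t^4} = 24/(s-2)^5

Final answer: 24/(s-2)^5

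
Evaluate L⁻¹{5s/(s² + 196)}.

This is the form c·s/(s² + a²) with a = 14, c = 5. L⁻¹ = 5·cos(14t)

Final answer: 5·cos(14t)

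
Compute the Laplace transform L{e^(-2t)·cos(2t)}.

L{e^(at)·cos(ωt)} = (s-a)/((s-a)² + ω²), so L{e^(-2t)·cos(2t)} = (s+2)/((s+2)² + 4)

Final answer: (s+2)/((s+2)² + 4)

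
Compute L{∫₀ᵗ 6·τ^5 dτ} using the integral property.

L{∫₀ᵗ f(τ)dτ} = F(s)/s with f(t) = 6t^5. F(s) = 720/s^6, so L{∫₀ᵗ 6·τ^5 dτ} = (720/s^6)/s = 720/s^7. (Check: ∫₀ᵗ 6·τ^5 dτ = 6t^6/6.)

Final answer: 720/s^7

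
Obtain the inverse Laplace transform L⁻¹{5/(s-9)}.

L⁻¹{1/(s-a)} = e^(at), so L⁻¹{1/(s-9)} = e^(9t), and L⁻¹{5/(s-9)} = 5·e^(9t)

Final answer: 5·e^(9t)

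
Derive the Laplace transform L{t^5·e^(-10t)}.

L{t^n·e^(at)} = n!/(s-a)^(n+1), so L{t^5·e^(-10t)} = 120/(s+10)^6

Final answer: 120/(s+10)^6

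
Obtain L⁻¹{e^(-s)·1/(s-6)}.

L⁻¹{1/(s-6)} = e^(6t). By the time shift theorem, L⁻¹{e^(-as)F(s)} = u(t-a)f(t-a) with a=1, so L⁻¹{e^(-s)·1/(s-6)} = u(t-1)·e^(6(t-1))

Final answer: u(t-1)·e^(6(t-1))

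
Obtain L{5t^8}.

L{t^n} = n!/s^(n+1). So L{5t^8} = 5·8!/s^9 = 201600/s^9

Final answer: 201600/s^9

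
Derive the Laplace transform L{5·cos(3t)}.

L{cos(ωt)} = s/(s² + ω²), so L{cos(3t)} = s/(s² + 9). Then L{5·cos(3t)} = 5·s/(s² + 9) = 5s/(s² + 9)

Final answer: 5s/(s² + 9)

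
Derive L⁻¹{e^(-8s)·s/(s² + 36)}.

L⁻¹{s/(s² + 36)} = cos(6t). By the time shift theorem, L⁻¹{e^(-as)F(s)} = u(t-a)f(t-a) with a=8, so L⁻¹{e^(-8s)·s/(s² + 36)} = u(t-8)·cos(6(t-8))

Final answer: u(t-8)·cos(6(t-8))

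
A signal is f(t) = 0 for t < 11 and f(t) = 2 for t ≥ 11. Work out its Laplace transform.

f(t) = 2·u(t-11). L{u(t-11)} = e^(-11s)/s, so L{f(t)} = 2·e^(-11s)/s

Final answer: 2·e^(-11s)/s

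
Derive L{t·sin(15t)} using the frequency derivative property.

L{sin(15t)} = 15/(s² + 225). By L{t·f(t)} = -F'(s): -d/ds[15/(s² + 225)] = -(15)·(-2s)/(s² + 225)² = 30s/(s² + 225)²

Final answer: 30s/(s² + 225)²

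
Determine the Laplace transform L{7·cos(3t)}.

L{cos(ωt)} = s/(s² + ω²), so L{cos(3t)} = s/(s² + 9). Then L{7·cos(3t)} = 7·s/(s² + 9) = 7s/(s² + 9)

Final answer: 7s/(s² + 9)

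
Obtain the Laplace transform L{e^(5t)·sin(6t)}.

L{e^(at)·sin(ωt)} = ω/((s-a)² + ω²), so L{e^(5t)·sin(6t)} = 6/((s-5)² + 36)

Final answer: 6/((s-5)² + 36)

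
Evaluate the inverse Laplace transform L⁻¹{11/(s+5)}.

L⁻¹{1/(s-a)} = e^(at), so L⁻¹{1/(s+5)} = e^(-5t), and L⁻¹{11/(s+5)} = 11·e^(-5t)

Final answer: 11·e^(-5t)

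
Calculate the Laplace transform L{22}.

L{22} = 22 · L{1} = 22/s

Final answer: 22/s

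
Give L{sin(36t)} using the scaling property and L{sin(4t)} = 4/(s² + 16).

Using L{f(at)} = (1/a)F(s/a) with a=9: L{sin(36t)} = (1/9) · 4/((s/9)² + 16) = (1/9) · 4·81/(s² + 1296) = 36/(s² + 1296)

Final answer: 36/(s² + 1296)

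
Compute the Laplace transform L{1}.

L{1} = 1 · L{1} = 1/s

Final answer: 1/s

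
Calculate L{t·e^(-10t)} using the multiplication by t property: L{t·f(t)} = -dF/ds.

Using L{t^n·e^(at)} = n!/(s-a)^(n+1), L{t·e^(-10t)} = 1/(s+10)^2

Final answer: 1/(s+10)^2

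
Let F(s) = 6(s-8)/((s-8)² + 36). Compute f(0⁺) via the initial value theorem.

f(0⁺) = lim_{s→∞} sF(s) = lim_{s→∞} 6s(s-8)/((s-8)² + 36) = 6

Final answer: 6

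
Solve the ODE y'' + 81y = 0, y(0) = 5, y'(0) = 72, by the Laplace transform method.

L{y''} + 81L{y} = 0. s²Y - 5s - 72 + 81Y = 0. Y(s² + 81) = 5s + 72. Y = (5s + 72)/(s² + 81). Inverting: y(t) = 5cos(9t) + 8sin(9t)

Final answer: y(t) = 5cos(9t) + 8sin(9t)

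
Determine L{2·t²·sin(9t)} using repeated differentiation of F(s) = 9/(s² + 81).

F(s) = 9/(s² + 81). F'(s) = -18s/(s² + 81)². F''(s) = -18(81 - 3s²)/(s² + 81)³ = (54s² - 1458)/(s² + 81)³. So L{t²·sin(9t)} = (-1)² F''(s) = (54s² - 1458)/(s² + 81)³. Then L{2·t²·sin(9t)} = 2·(54s² - 1458)/(s² + 81)³ = (108s² - 2916)/(s² + 81)³

Final answer: (108s² - 2916)/(s² + 81)³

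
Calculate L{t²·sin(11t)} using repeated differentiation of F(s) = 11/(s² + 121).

F(s) = 11/(s² + 121). F'(s) = -22s/(s² + 121)². F''(s) = -22(121 - 3s²)/(s² + 121)³ = (66s² - 2662)/(s² + 121)³. So L{t²·sin(11t)} = (-1)² F''(s) = (66s² - 2662)/(s² + 121)³

Final answer: (66s² - 2662)/(s² + 121)³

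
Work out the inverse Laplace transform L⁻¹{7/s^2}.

L⁻¹{n!/s^(n+1)} = t^n with n=1. So L⁻¹{1/s^2} = t, and L⁻¹{7/s^2} = (7/1)·t = 7·t

Final answer: 7·t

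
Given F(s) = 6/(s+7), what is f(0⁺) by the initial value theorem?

f(0⁺) = lim_{s→∞} s·6/(s+7) = lim_{s→∞} 6s/(s+7) = 6

Final answer: 6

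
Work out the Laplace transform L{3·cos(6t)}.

L{cos(ωt)} = s/(s² + ω²), so L{cos(6t)} = s/(s² + 36). Then L{3·cos(6t)} = 3·s/(s² + 36) = 3s/(s² + 36)

Final answer: 3s/(s² + 36)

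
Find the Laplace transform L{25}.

L{25} = 25 · L{1} = 25/s

Final answer: 25/s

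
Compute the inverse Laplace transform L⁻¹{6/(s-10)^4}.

L⁻¹{n!/(s-a)^(n+1)} = t^n·e^(at), so L⁻¹{6/(s-10)^4} = t^3·e^(10t)

Final answer: t^3·e^(10t)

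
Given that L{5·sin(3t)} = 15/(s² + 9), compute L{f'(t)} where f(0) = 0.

L{f'(t)} = s·F(s) - f(0) = s·15/(s² + 9) - 0 = 15s/(s² + 9)

Final answer: 15s/(s² + 9)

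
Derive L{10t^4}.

L{t^n} = n!/s^(n+1). So L{10t^4} = 10·4!/s^5 = 240/s^5

Final answer: 240/s^5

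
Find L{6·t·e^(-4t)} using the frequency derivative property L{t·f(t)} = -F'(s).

L{e^(-4t)} = 1/(s+4). By frequency derivative: L{t·e^(-4t)} = -d/ds[1/(s+4)] = -(-1)/(s+4)² = 1/(s+4)². Then L{6·t·e^(-4t)} = 6·1/(s+4)² = 6/(s+4)²

Final answer: 6/(s+4)²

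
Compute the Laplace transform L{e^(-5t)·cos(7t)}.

L{e^(at)·cos(ωt)} = (s-a)/((s-a)² + ω²), so L{e^(-5t)·cos(7t)} = (s+5)/((s+5)² + 49)

Final answer: (s+5)/((s+5)² + 49)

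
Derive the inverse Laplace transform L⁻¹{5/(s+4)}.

L⁻¹{1/(s-a)} = e^(at), so L⁻¹{1/(s+4)} = e^(-4t), and L⁻¹{5/(s+4)} = 5·e^(-4t)

Final answer: 5·e^(-4t)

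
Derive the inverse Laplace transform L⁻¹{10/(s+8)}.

L⁻¹{1/(s-a)} = e^(at), so L⁻¹{1/(s+8)} = e^(-8t), and L⁻¹{10/(s+8)} = 10·e^(-8t)

Final answer: 10·e^(-8t)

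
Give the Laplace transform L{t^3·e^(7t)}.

L{t^n·e^(at)} = n!/(s-a)^(n+1), so L{t^3·e^(7t)} = 6/(s-7)^4

Final answer: 6/(s-7)^4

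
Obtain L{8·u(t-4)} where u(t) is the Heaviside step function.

L{u(t-a)} = e^(-as)/s. Here a=4, so L{u(t-4)} = e^(-4s)/s, and L{8·u(t-4)} = 8·e^(-4s)/s

Final answer: 8·e^(-4s)/s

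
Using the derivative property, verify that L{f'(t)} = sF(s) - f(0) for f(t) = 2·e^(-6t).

f'(t) = -12e^(-6t). Direct: L{f'(t)} = -12/(s+6). Property: s·2/(s+6) - 2 = (2s - 2(s+6))/(s+6) = -12/(s+6). ✓

Final answer: -12/(s+6)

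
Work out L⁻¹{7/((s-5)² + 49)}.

Form: b/((s-a)² + b²) → e^(at)sin(bt). With a=5, b=7

Final answer: e^(5t)·sin(7t)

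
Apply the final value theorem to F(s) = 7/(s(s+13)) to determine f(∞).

f(∞) = lim_{s→0} s·7/(s(s+13)) = lim_{s→0} 7/(s+13) = 7/13 = 7/13

Final answer: 7/13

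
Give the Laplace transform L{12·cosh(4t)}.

L{cosh(ωt)} = s/(s² - ω²), so L{cosh(4t)} = s/(s² - 16). Then L{12·cosh(4t)} = 12·s/(s² - 16) = 12s/(s² - 16)

Final answer: 12s/(s² - 16)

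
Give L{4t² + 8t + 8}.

L{4t² + 8t + 8} = 4·2/s³ + 8/s² + 8/s = 8/s³ + 8/s² + 8/s

Final answer: 8/s³ + 8/s² + 8/s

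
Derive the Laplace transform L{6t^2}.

L{6t^2} = 6 · L{t^2} = 6 · 2/s^3 = 12/s^3

Final answer: 12/s^3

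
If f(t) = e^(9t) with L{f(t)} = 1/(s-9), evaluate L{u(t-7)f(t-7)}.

Time shift theorem: L{u(t-a)f(t-a)} = e^(-as)F(s). Here a=7, F(s) = 1/(s-9), so L{u(t-7)f(t-7)} = e^(-7s)·1/(s-9)

Final answer: e^(-7s)·1/(s-9)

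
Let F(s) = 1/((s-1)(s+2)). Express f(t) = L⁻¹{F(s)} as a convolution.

1/((s-1)(s+2)) = (1/(s-1))·(1/(s+2)) = L{e^t}·L{e^(-2t)}. So f(t) = e^t*e^(-2t) = ∫₀ᵗ e^(τ)·e^(-2(t-τ)) dτ

Final answer: ∫₀ᵗ e^(τ)·e^(-2(t-τ)) dτ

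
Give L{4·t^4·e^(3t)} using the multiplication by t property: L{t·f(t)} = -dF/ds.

Using L{t^n·e^(at)} = n!/(s-a)^(n+1), L{t^4·e^(3t)} = 24/(s-3)^5, so L{4·t^4·e^(3t)} = 4·24/(s-3)^5 = 96/(s-3)^5

Final answer: 96/(s-3)^5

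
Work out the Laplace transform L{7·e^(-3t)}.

L{e^(at)} = 1/(s-a), so L{e^(-3t)} = 1/(s+3). Then L{7·e^(-3t)} = 7/(s+3)

Final answer: 7/(s+3)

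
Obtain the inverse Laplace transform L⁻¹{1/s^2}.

L⁻¹{n!/s^(n+1)} = t^n with n=1. So L⁻¹{1/s^2} = t

Final answer: t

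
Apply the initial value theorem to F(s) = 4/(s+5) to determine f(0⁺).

f(0⁺) = lim_{s→∞} s·4/(s+5) = lim_{s→∞} 4s/(s+5) = 4

Final answer: 4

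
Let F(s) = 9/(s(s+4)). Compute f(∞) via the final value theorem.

f(∞) = lim_{s→0} s·9/(s(s+4)) = lim_{s→0} 9/(s+4) = 9/4 = 9/4

Final answer: 9/4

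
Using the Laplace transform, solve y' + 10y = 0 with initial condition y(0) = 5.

L{y'} + 10L{y} = 0. sY - 5 + 10Y = 0. Y(s+10) = 5. Y = 5/(s+10)

Final answer: y(t) = 5e^(-10t)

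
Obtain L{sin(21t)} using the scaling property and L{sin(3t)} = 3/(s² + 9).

Using L{f(at)} = (1/a)F(s/a) with a=7: L{sin(21t)} = (1/7) · 3/((s/7)² + 9) = (1/7) · 3·49/(s² + 441) = 21/(s² + 441)

Final answer: 21/(s² + 441)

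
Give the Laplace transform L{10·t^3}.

L{t^n} = n!/s^(n+1), so L{t^3} = 6/s^4. Then L{10·t^3} = 10·6/s^4 = 60/s^4

Final answer: 60/s^4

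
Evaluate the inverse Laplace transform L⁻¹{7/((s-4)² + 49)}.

Using frequency shift, L⁻¹{7/((s-4)² + 49)} = e^(4t)·sin(7t)

Final answer: e^(4t)·sin(7t)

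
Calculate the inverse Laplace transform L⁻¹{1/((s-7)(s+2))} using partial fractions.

Decompose: A/(s-7) + B/(s+2). A = 1/9, B = -1/9. f(t) = (e^(7t) - e^(-2t))/9

Final answer: (e^(7t) - e^(-2t))/9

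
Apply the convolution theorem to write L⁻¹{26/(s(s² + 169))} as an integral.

26/(s(s² + 169)) = (1/s)·(26/(s² + 169)) = L{1}·L{2·sin(13t)}. So f(t) = 1*(2·sin(13t)) = ∫₀ᵗ 2·sin(13τ) dτ

Final answer: ∫₀ᵗ 2·sin(13τ) dτ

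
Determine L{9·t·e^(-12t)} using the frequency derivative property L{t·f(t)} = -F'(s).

L{e^(-12t)} = 1/(s+12). By frequency derivative: L{t·e^(-12t)} = -d/ds[1/(s+12)] = -(-1)/(s+12)² = 1/(s+12)². Then L{9·t·e^(-12t)} = 9·1/(s+12)² = 9/(s+12)²

Final answer: 9/(s+12)²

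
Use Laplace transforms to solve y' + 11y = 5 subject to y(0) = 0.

sY + 11Y = 5/s. Y = 5/(s(s+11)). Partial fractions: Y = 5/11/s - 5/11/(s+11)

Final answer: y(t) = 5/11(1 - e^(-11t))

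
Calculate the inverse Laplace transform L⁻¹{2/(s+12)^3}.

L⁻¹{n!/(s-a)^(n+1)} = t^n·e^(at), so L⁻¹{2/(s+12)^3} = t^2·e^(-12t)

Final answer: t^2·e^(-12t)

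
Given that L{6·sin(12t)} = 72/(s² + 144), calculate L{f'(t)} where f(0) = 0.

L{f'(t)} = s·F(s) - f(0) = s·72/(s² + 144) - 0 = 72s/(s² + 144)

Final answer: 72s/(s² + 144)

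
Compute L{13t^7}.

L{t^n} = n!/s^(n+1). So L{13t^7} = 13·7!/s^8 = 65520/s^8

Final answer: 65520/s^8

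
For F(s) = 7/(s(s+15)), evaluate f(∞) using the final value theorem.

f(∞) = lim_{s→0} s·7/(s(s+15)) = lim_{s→0} 7/(s+15) = 7/15 = 7/15

Final answer: 7/15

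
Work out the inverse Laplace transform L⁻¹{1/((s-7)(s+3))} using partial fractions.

Decompose: A/(s-7) + B/(s+3). A = 1/10, B = -1/10. f(t) = (e^(7t) - e^(-3t))/10

Final answer: (e^(7t) - e^(-3t))/10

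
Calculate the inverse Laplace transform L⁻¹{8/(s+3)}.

L⁻¹{1/(s-a)} = e^(at), so L⁻¹{1/(s+3)} = e^(-3t), and L⁻¹{8/(s+3)} = 8·e^(-3t)

Final answer: 8·e^(-3t)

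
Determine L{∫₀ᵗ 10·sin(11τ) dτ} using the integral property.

L{∫₀ᵗ f(τ)dτ} = F(s)/s with F(s) = 110/(s² + 121), so the result is (110/(s² + 121))/s = 110/(s(s² + 121))

Final answer: 110/(s(s² + 121))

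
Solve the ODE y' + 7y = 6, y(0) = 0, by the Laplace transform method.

sY + 7Y = 6/s. Y = 6/(s(s+7)). Partial fractions: Y = 6/7/s - 6/7/(s+7)

Final answer: y(t) = 6/7(1 - e^(-7t))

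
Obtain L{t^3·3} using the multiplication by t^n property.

L{3} = 3/s. d^1/ds^1[1/s] = -1/s². d^2/ds^2[1/s] = 2/s^3. d^3/ds^3[1/s] = -6/s^4. So L{t^3} = (-1)^{3}·-6/s^4 = 6/s^4. Then L{t^3·3} = 3·6/s^4 = 18/s^4

Final answer: 18/s^4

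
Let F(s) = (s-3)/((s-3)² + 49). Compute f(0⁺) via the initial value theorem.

f(0⁺) = lim_{s→∞} sF(s) = lim_{s→∞} s(s-3)/((s-3)² + 49) = 1

Final answer: 1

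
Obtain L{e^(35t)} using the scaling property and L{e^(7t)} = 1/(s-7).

Using L{f(at)} = (1/a)F(s/a) with a=5 and f(t) = e^(7t): L{e^(35t)} = (1/5) · 1/((s/5)-7) = (1/5) · 5/(s-35) = 1/(s-35)

Final answer: 1/(s-35)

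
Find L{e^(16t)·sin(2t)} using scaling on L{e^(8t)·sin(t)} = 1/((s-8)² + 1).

Scaling with a=2: L{e^(16t)·sin(2t)} = (1/2) · 1/((s/2-8)² + 1). Simplifying: 2/((s-16)² + 4)

Final answer: 2/((s-16)² + 4)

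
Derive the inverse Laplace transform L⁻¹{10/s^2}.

L⁻¹{n!/s^(n+1)} = t^n with n=1. So L⁻¹{1/s^2} = t, and L⁻¹{10/s^2} = (10/1)·t = 10·t

Final answer: 10·t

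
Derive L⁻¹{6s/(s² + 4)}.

This is the form c·s/(s² + a²) with a = 2, c = 6. L⁻¹ = 6·cos(2t)

Final answer: 6·cos(2t)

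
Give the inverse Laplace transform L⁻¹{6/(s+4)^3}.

L⁻¹{n!/(s-a)^(n+1)} = t^n·e^(at) with n=2, a=-4. So L⁻¹{2/(s+4)^3} = t^2·e^(-4t), and L⁻¹{6/(s+4)^3} = (6/2)·t^2·e^(-4t) = 3·t^2·e^(-4t)

Final answer: 3·t^2·e^(-4t)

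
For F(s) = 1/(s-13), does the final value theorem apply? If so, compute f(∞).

sF(s) = s/(s-13) has a pole at s = 13 in the right half-plane. Theorem does NOT apply (unstable system; f(t) = e^(13t) grows without bound).

Final answer: Not applicable (unstable)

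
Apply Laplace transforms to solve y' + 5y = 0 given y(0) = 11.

L{y'} + 5L{y} = 0. sY - 11 + 5Y = 0. Y(s+5) = 11. Y = 11/(s+5)

Final answer: y(t) = 11e^(-5t)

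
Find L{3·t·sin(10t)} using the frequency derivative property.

L{sin(10t)} = 10/(s² + 100). By L{t·f(t)} = -F'(s): -d/ds[10/(s² + 100)] = -(10)·(-2s)/(s² + 100)² = 20s/(s² + 100)². Then L{3·t·sin(10t)} = 3·20s/(s² + 100)² = 60s/(s² + 100)²

Final answer: 60s/(s² + 100)²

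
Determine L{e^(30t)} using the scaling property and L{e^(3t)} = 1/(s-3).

Using L{f(at)} = (1/a)F(s/a) with a=10 and f(t) = e^(3t): L{e^(30t)} = (1/10) · 1/((s/10)-3) = (1/10) · 10/(s-30) = 1/(s-30)

Final answer: 1/(s-30)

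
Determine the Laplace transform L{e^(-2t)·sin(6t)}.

L{e^(at)·sin(ωt)} = ω/((s-a)² + ω²), so L{e^(-2t)·sin(6t)} = 6/((s+2)² + 36)

Final answer: 6/((s+2)² + 36)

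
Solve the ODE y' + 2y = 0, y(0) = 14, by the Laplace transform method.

L{y'} + 2L{y} = 0. sY - 14 + 2Y = 0. Y(s+2) = 14. Y = 14/(s+2)

Final answer: y(t) = 14e^(-2t)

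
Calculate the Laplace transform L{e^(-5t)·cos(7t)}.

L{e^(at)·cos(ωt)} = (s-a)/((s-a)² + ω²), so L{e^(-5t)·cos(7t)} = (s+5)/((s+5)² + 49)

Final answer: (s+5)/((s+5)² + 49)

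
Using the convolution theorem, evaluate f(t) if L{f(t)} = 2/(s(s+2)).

2/(s(s+2)) = (2/s)·(1/(s+2)) = L{2}·L{e^(-2t)}. By convolution, f(t) = 2*e^(-2t) = ∫₀ᵗ 2·e^(-2τ) dτ = 2·(1 - e^(-2t))/2

Final answer: 2·(1 - e^(-2t))/2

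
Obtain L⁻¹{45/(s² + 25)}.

This is the form c·a/(s² + a²) with a = 5, c = 9. L⁻¹ = 9·sin(5t)

Final answer: 9·sin(5t)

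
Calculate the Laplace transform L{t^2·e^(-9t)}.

L{t^n·e^(at)} = n!/(s-a)^(n+1), so L{t^2·e^(-9t)} = 2/(s+9)^3

Final answer: 2/(s+9)^3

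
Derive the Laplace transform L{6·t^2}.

L{t^n} = n!/s^(n+1), so L{t^2} = 2/s^3. Then L{6·t^2} = 6·2/s^3 = 12/s^3

Final answer: 12/s^3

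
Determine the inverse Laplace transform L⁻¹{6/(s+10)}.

L⁻¹{1/(s-a)} = e^(at), so L⁻¹{1/(s+10)} = e^(-10t), and L⁻¹{6/(s+10)} = 6·e^(-10t)

Final answer: 6·e^(-10t)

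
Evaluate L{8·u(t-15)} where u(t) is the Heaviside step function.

L{u(t-a)} = e^(-as)/s. Here a=15, so L{u(t-15)} = e^(-15s)/s, and L{8·u(t-15)} = 8·e^(-15s)/s

Final answer: 8·e^(-15s)/s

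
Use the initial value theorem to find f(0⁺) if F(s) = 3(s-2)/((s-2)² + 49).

f(0⁺) = lim_{s→∞} sF(s) = lim_{s→∞} 3s(s-2)/((s-2)² + 49) = 3

Final answer: 3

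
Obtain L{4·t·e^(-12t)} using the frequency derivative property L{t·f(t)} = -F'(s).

L{e^(-12t)} = 1/(s+12). By frequency derivative: L{t·e^(-12t)} = -d/ds[1/(s+12)] = -(-1)/(s+12)² = 1/(s+12)². Then L{4·t·e^(-12t)} = 4·1/(s+12)² = 4/(s+12)²

Final answer: 4/(s+12)²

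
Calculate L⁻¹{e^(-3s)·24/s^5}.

L⁻¹{24/s^5} = t^4. By the time shift theorem, L⁻¹{e^(-as)F(s)} = u(t-a)f(t-a) with a=3, so L⁻¹{e^(-3s)·24/s^5} = u(t-3)·(t-3)^4

Final answer: u(t-3)·(t-3)^4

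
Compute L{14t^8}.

L{t^n} = n!/s^(n+1). So L{14t^8} = 14·8!/s^9 = 564480/s^9

Final answer: 564480/s^9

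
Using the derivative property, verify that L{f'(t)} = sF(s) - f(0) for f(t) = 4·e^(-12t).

f'(t) = -48e^(-12t). Direct: L{f'(t)} = -48/(s+12). Property: s·4/(s+12) - 4 = (4s - 4(s+12))/(s+12) = -48/(s+12). ✓

Final answer: -48/(s+12)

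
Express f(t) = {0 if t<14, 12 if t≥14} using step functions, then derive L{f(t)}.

f(t) = 12·u(t-14). L{u(t-14)} = e^(-14s)/s, so L{f(t)} = 12·e^(-14s)/s

Final answer: 12·e^(-14s)/s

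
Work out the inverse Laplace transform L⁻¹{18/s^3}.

L⁻¹{n!/s^(n+1)} = t^n with n=2. So L⁻¹{2/s^3} = t^2, and L⁻¹{18/s^3} = (18/2)·t^2 = 9·t^2

Final answer: 9·t^2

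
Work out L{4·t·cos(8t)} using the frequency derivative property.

L{cos(8t)} = s/(s² + 64). Derivative: d/ds[s/(s² + 64)] = [(s² + 64) - s·2s]/(s² + 64)² = (64 - s²)/(s² + 64)². So L{t·cos(8t)} = -F'(s) = (s² - 64)/(s² + 64)². Then L{4·t·cos(8t)} = 4·(s² - 64)/(s² + 64)²

Final answer: 4·(s² - 64)/(s² + 64)²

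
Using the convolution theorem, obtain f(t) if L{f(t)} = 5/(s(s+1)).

5/(s(s+1)) = (5/s)·(1/(s+1)) = L{5}·L{e^(-t)}. By convolution, f(t) = 5*e^(-t) = ∫₀ᵗ 5·e^(-τ) dτ = 5·(1 - e^(-t))/1

Final answer: 5·(1 - e^(-t))/1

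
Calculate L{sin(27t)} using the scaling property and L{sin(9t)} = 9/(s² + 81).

Using L{f(at)} = (1/a)F(s/a) with a=3: L{sin(27t)} = (1/3) · 9/((s/3)² + 81) = (1/3) · 9·9/(s² + 729) = 27/(s² + 729)

Final answer: 27/(s² + 729)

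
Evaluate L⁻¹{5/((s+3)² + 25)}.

Form: b/((s-a)² + b²) → e^(at)sin(bt). With a=-3, b=5

Final answer: e^(-3t)·sin(5t)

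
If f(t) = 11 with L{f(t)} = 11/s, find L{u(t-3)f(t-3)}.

Time shift theorem: L{u(t-a)f(t-a)} = e^(-as)F(s). Here a=3, F(s) = 11/s, so L{u(t-3)f(t-3)} = e^(-3s)·11/s

Final answer: e^(-3s)·11/s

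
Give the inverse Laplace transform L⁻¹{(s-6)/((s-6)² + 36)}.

Using frequency shift, L⁻¹{(s-6)/((s-6)² + 36)} = e^(6t)·cos(6t)

Final answer: e^(6t)·cos(6t)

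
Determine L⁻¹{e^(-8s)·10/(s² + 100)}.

L⁻¹{10/(s² + 100)} = sin(10t). By the time shift theorem, L⁻¹{e^(-as)F(s)} = u(t-a)f(t-a) with a=8, so L⁻¹{e^(-8s)·10/(s² + 100)} = u(t-8)·sin(10(t-8))

Final answer: u(t-8)·sin(10(t-8))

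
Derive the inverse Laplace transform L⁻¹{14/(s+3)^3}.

L⁻¹{n!/(s-a)^(n+1)} = t^n·e^(at) with n=2, a=-3. So L⁻¹{2/(s+3)^3} = t^2·e^(-3t), and L⁻¹{14/(s+3)^3} = (14/2)·t^2·e^(-3t) = 7·t^2·e^(-3t)

Final answer: 7·t^2·e^(-3t)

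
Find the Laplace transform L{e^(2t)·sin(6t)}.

L{e^(at)·sin(ωt)} = ω/((s-a)² + ω²), so L{e^(2t)·sin(6t)} = 6/((s-2)² + 36)

Final answer: 6/((s-2)² + 36)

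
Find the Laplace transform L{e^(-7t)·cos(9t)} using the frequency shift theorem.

Frequency shift: L{e^(at)f(t)} = F(s-a). L{e^(-7t)·cos(9t)} = (s+7)/((s+7)² + 81)

Final answer: (s+7)/((s+7)² + 81)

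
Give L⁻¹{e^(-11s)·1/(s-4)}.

L⁻¹{1/(s-4)} = e^(4t). By the time shift theorem, L⁻¹{e^(-as)F(s)} = u(t-a)f(t-a) with a=11, so L⁻¹{e^(-11s)·1/(s-4)} = u(t-11)·e^(4(t-11))

Final answer: u(t-11)·e^(4(t-11))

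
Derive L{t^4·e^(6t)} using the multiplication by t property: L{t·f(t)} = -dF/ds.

Using L{t^n·e^(at)} = n!/(s-a)^(n+1), L{t^4·e^(6t)} = 24/(s-6)^5

Final answer: 24/(s-6)^5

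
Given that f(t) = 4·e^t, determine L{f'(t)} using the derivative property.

f(0) = 4, F(s) = 4/(s-1). L{f'(t)} = s·F(s) - f(0) = 4s/(s-1) - 4 = (4s - 4(s-1))/(s-1) = 4/(s-1)

Final answer: 4/(s-1)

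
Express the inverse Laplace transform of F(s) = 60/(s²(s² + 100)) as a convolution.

60/(s²(s² + 100)) = (1/s²)·(60/(s² + 100)) = L{t}·L{6·sin(10t)}. So f(t) = t*(6·sin(10t)) = ∫₀ᵗ 6τ·sin(10(t-τ)) dτ

Final answer: ∫₀ᵗ 6τ·sin(10(t-τ)) dτ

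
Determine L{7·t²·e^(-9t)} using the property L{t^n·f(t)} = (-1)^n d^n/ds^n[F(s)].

L{e^(-9t)} = 1/(s+9). d/ds[1/(s+9)] = -1/(s+9)². d²/ds²[1/(s+9)] = 2/(s+9)³. So L{t²·e^(-9t)} = (-1)² · 2/(s+9)³ = 2/(s+9)³. Then L{7·t²·e^(-9t)} = 7·2/(s+9)³ = 14/(s+9)³

Final answer: 14/(s+9)³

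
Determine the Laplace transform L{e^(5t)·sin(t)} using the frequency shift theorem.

Frequency shift: L{e^(at)f(t)} = F(s-a). L{e^(5t)·sin(t)} = 1/((s-5)² + 1)

Final answer: 1/((s-5)² + 1)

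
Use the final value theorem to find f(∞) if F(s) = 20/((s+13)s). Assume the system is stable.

f(∞) = lim_{s→0} sF(s) = lim_{s→0} 20/(s+13) = 20/13

Final answer: 20/13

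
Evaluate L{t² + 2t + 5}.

L{t² + 2t + 5} = 2/s³ + 2/s² + 5/s = 2/s³ + 2/s² + 5/s

Final answer: 2/s³ + 2/s² + 5/s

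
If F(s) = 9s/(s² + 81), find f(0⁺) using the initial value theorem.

f(0⁺) = lim_{s→∞} s·9s/(s² + 81) = lim_{s→∞} 9s²/(s² + 81) = 9

Final answer: 9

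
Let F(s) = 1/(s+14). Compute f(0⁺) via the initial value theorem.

f(0⁺) = lim_{s→∞} s·1/(s+14) = lim_{s→∞} s/(s+14) = 1

Final answer: 1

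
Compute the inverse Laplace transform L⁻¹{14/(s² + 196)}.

L⁻¹{14/(s² + 196)} = sin(14t)

Final answer: sin(14t)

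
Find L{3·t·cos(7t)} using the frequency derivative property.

L{cos(7t)} = s/(s² + 49). Derivative: d/ds[s/(s² + 49)] = [(s² + 49) - s·2s]/(s² + 49)² = (49 - s²)/(s² + 49)². So L{t·cos(7t)} = -F'(s) = (s² - 49)/(s² + 49)². Then L{3·t·cos(7t)} = 3·(s² - 49)/(s² + 49)²

Final answer: 3·(s² - 49)/(s² + 49)²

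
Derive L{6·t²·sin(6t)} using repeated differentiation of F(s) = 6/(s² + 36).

F(s) = 6/(s² + 36). F'(s) = -12s/(s² + 36)². F''(s) = -12(36 - 3s²)/(s² + 36)³ = (36s² - 432)/(s² + 36)³. So L{t²·sin(6t)} = (-1)² F''(s) = (36s² - 432)/(s² + 36)³. Then L{6·t²·sin(6t)} = 6·(36s² - 432)/(s² + 36)³ = (216s² - 2592)/(s² + 36)³

Final answer: (216s² - 2592)/(s² + 36)³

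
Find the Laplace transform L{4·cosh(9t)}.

L{cosh(ωt)} = s/(s² - ω²), so L{cosh(9t)} = s/(s² - 81). Then L{4·cosh(9t)} = 4·s/(s² - 81) = 4s/(s² - 81)

Final answer: 4s/(s² - 81)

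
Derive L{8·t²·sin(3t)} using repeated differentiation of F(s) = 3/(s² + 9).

F(s) = 3/(s² + 9). F'(s) = -6s/(s² + 9)². F''(s) = -6(9 - 3s²)/(s² + 9)³ = (18s² - 54)/(s² + 9)³. So L{t²·sin(3t)} = (-1)² F''(s) = (18s² - 54)/(s² + 9)³. Then L{8·t²·sin(3t)} = 8·(18s² - 54)/(s² + 9)³ = (144s² - 432)/(s² + 9)³

Final answer: (144s² - 432)/(s² + 9)³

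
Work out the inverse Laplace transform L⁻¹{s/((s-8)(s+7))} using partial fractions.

Using partial fractions, f(t) = (8e^(8t) + 7e^(-7t))/15

Final answer: (8e^(8t) + 7e^(-7t))/15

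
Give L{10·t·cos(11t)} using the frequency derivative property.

L{cos(11t)} = s/(s² + 121). Derivative: d/ds[s/(s² + 121)] = [(s² + 121) - s·2s]/(s² + 121)² = (121 - s²)/(s² + 121)². So L{t·cos(11t)} = -F'(s) = (s² - 121)/(s² + 121)². Then L{10·t·cos(11t)} = 10·(s² - 121)/(s² + 121)²

Final answer: 10·(s² - 121)/(s² + 121)²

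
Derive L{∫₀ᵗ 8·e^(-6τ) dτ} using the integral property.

L{∫₀ᵗ f(τ)dτ} = F(s)/s with F(s) = 8/(s+6), so L{∫₀ᵗ 8·e^(-6τ) dτ} = 8/(s(s+6))

Final answer: 8/(s(s+6))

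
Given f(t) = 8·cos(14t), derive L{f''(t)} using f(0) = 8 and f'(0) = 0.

F(s) = 8s/(s² + 196). L{f''(t)} = s²F(s) - sf(0) - f'(0) = 8s³/(s² + 196) - 8s = (8s³ - 8s(s² + 196))/(s² + 196) = -1568s/(s² + 196)

Final answer: -1568s/(s² + 196)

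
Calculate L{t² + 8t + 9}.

L{t² + 8t + 9} = 2/s³ + 8/s² + 9/s = 2/s³ + 8/s² + 9/s

Final answer: 2/s³ + 8/s² + 9/s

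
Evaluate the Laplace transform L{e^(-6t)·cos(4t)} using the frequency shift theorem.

Frequency shift: L{e^(at)f(t)} = F(s-a). L{e^(-6t)·cos(4t)} = (s+6)/((s+6)² + 16)

Final answer: (s+6)/((s+6)² + 16)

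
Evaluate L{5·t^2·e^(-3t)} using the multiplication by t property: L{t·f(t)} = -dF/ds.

Using L{t^n·e^(at)} = n!/(s-a)^(n+1), L{t^2·e^(-3t)} = 2/(s+3)^3, so L{5·t^2·e^(-3t)} = 5·2/(s+3)^3 = 10/(s+3)^3

Final answer: 10/(s+3)^3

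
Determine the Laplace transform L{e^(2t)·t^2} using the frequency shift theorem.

L{e^(at)·t^n} = n!/(s-a)^(n+1), so L{e^(2t)·t^2} = 2/(s-2)^3

Final answer: 2/(s-2)^3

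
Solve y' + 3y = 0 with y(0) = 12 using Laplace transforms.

L{y'} + 3L{y} = 0. sY - 12 + 3Y = 0. Y(s+3) = 12. Y = 12/(s+3)

Final answer: y(t) = 12e^(-3t)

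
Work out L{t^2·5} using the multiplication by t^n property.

L{5} = 5/s. d^1/ds^1[1/s] = -1/s². d^2/ds^2[1/s] = 2/s^3. So L{t^2} = (-1)^{2}·2/s^3 = 2/s^3. Then L{t^2·5} = 5·2/s^3 = 10/s^3

Final answer: 10/s^3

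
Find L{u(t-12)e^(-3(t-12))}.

u(t-a)f(t-a) with f(t)=e^(-3t). L{e^(-3t)} = 1/(s+3). By time shift: e^(-12s)/(s+3)

Final answer: e^(-12s)/(s+3)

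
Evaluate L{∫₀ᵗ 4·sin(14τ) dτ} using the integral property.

L{∫₀ᵗ f(τ)dτ} = F(s)/s with F(s) = 56/(s² + 196), so the result is (56/(s² + 196))/s = 56/(s(s² + 196))

Final answer: 56/(s(s² + 196))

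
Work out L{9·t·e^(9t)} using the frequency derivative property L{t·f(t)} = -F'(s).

L{e^(9t)} = 1/(s-9). By frequency derivative: L{t·e^(9t)} = -d/ds[1/(s-9)] = -(-1)/(s-9)² = 1/(s-9)². Then L{9·t·e^(9t)} = 9·1/(s-9)² = 9/(s-9)²

Final answer: 9/(s-9)²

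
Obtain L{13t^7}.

L{t^n} = n!/s^(n+1). So L{13t^7} = 13·7!/s^8 = 65520/s^8

Final answer: 65520/s^8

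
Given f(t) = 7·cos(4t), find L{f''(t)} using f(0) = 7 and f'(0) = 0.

F(s) = 7s/(s² + 16). L{f''(t)} = s²F(s) - sf(0) - f'(0) = 7s³/(s² + 16) - 7s = (7s³ - 7s(s² + 16))/(s² + 16) = -112s/(s² + 16)

Final answer: -112s/(s² + 16)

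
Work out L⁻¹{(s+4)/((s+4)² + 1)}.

Using frequency shift: L⁻¹{(s-a)/((s-a)² + b²)} = e^(at)cos(bt). Here a=-4, b=1

Final answer: e^(-4t)·cos(t)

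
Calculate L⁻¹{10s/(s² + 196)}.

This is the form c·s/(s² + a²) with a = 14, c = 10. L⁻¹ = 10·cos(14t)

Final answer: 10·cos(14t)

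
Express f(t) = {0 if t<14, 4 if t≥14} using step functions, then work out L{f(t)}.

f(t) = 4·u(t-14). L{u(t-14)} = e^(-14s)/s, so L{f(t)} = 4·e^(-14s)/s

Final answer: 4·e^(-14s)/s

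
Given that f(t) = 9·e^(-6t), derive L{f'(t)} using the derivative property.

f(0) = 9, F(s) = 9/(s+6). L{f'(t)} = s·F(s) - f(0) = 9s/(s+6) - 9 = (9s - 9(s+6))/(s+6) = -54/(s+6)

Final answer: -54/(s+6)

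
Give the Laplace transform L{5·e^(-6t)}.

L{e^(at)} = 1/(s-a), so L{e^(-6t)} = 1/(s+6). Then L{5·e^(-6t)} = 5/(s+6)

Final answer: 5/(s+6)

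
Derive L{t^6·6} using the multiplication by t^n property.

L{6} = 6/s. d^1/ds^1[1/s] = -1/s². d^2/ds^2[1/s] = 2/s^3. d^3/ds^3[1/s] = -6/s^4. d^4/ds^4[1/s] = 24/s^5. d^5/ds^5[1/s] = -120/s^6. d^6/ds^6[1/s] = 720/s^7. So L{t^6} = (-1)^{6}·720/s^7 = 720/s^7. Then L{t^6·6} = 6·720/s^7 = 4320/s^7

Final answer: 4320/s^7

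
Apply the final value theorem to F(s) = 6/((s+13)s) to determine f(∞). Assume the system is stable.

f(∞) = lim_{s→0} sF(s) = lim_{s→0} 6/(s+13) = 6/13

Final answer: 6/13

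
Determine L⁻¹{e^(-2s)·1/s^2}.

L⁻¹{1/s^2} = t. By the time shift theorem, L⁻¹{e^(-as)F(s)} = u(t-a)f(t-a) with a=2, so L⁻¹{e^(-2s)·1/s^2} = u(t-2)·(t-2)

Final answer: u(t-2)·(t-2)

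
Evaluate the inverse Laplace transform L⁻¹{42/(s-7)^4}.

L⁻¹{n!/(s-a)^(n+1)} = t^n·e^(at) with n=3, a=7. So L⁻¹{6/(s-7)^4} = t^3·e^(7t), and L⁻¹{42/(s-7)^4} = (42/6)·t^3·e^(7t) = 7·t^3·e^(7t)

Final answer: 7·t^3·e^(7t)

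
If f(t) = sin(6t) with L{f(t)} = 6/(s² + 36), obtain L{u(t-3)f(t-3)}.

Time shift theorem: L{u(t-a)f(t-a)} = e^(-as)F(s). Here a=3, F(s) = 6/(s² + 36), so L{u(t-3)f(t-3)} = e^(-3s)·6/(s² + 36)

Final answer: e^(-3s)·6/(s² + 36)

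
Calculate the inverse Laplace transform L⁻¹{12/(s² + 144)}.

L⁻¹{12/(s² + 144)} = sin(12t)

Final answer: sin(12t)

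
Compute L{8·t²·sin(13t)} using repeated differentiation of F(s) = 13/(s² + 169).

F(s) = 13/(s² + 169). F'(s) = -26s/(s² + 169)². F''(s) = -26(169 - 3s²)/(s² + 169)³ = (78s² - 4394)/(s² + 169)³. So L{t²·sin(13t)} = (-1)² F''(s) = (78s² - 4394)/(s² + 169)³. Then L{8·t²·sin(13t)} = 8·(78s² - 4394)/(s² + 169)³ = (624s² - 35152)/(s² + 169)³

Final answer: (624s² - 35152)/(s² + 169)³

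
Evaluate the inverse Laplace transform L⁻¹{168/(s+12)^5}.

L⁻¹{n!/(s-a)^(n+1)} = t^n·e^(at) with n=4, a=-12. So L⁻¹{24/(s+12)^5} = t^4·e^(-12t), and L⁻¹{168/(s+12)^5} = (168/24)·t^4·e^(-12t) = 7·t^4·e^(-12t)

Final answer: 7·t^4·e^(-12t)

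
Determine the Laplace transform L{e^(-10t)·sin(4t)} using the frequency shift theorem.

Frequency shift: L{e^(at)f(t)} = F(s-a). L{e^(-10t)·sin(4t)} = 4/((s+10)² + 16)

Final answer: 4/((s+10)² + 16)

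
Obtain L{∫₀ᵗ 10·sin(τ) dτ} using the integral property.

L{∫₀ᵗ f(τ)dτ} = F(s)/s with F(s) = 10/(s² + 1), so the result is (10/(s² + 1))/s = 10/(s(s² + 1))

Final answer: 10/(s(s² + 1))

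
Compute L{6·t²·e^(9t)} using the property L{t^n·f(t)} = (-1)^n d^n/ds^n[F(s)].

L{e^(9t)} = 1/(s-9). d/ds[1/(s-9)] = -1/(s-9)². d²/ds²[1/(s-9)] = 2/(s-9)³. So L{t²·e^(9t)} = (-1)² · 2/(s-9)³ = 2/(s-9)³. Then L{6·t²·e^(9t)} = 6·2/(s-9)³ = 12/(s-9)³

Final answer: 12/(s-9)³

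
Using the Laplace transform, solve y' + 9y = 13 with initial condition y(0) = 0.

sY + 9Y = 13/s. Y = 13/(s(s+9)). Partial fractions: Y = 13/9/s - 13/9/(s+9)

Final answer: y(t) = 13/9(1 - e^(-9t))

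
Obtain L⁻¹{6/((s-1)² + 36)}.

Form: b/((s-a)² + b²) → e^(at)sin(bt). With a=1, b=6

Final answer: e^t·sin(6t)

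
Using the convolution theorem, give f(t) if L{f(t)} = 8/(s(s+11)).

8/(s(s+11)) = (8/s)·(1/(s+11)) = L{8}·L{e^(-11t)}. By convolution, f(t) = 8*e^(-11t) = ∫₀ᵗ 8·e^(-11τ) dτ = 8·(1 - e^(-11t))/11

Final answer: 8·(1 - e^(-11t))/11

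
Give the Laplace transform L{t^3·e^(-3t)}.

L{t^n·e^(at)} = n!/(s-a)^(n+1), so L{t^3·e^(-3t)} = 6/(s+3)^4

Final answer: 6/(s+3)^4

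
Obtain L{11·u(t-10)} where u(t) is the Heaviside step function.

L{u(t-a)} = e^(-as)/s. Here a=10, so L{u(t-10)} = e^(-10s)/s, and L{11·u(t-10)} = 11·e^(-10s)/s

Final answer: 11·e^(-10s)/s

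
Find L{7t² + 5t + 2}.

L{7t² + 5t + 2} = 7·2/s³ + 5/s² + 2/s = 14/s³ + 5/s² + 2/s

Final answer: 14/s³ + 5/s² + 2/s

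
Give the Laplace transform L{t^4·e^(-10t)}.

L{t^n·e^(at)} = n!/(s-a)^(n+1), so L{t^4·e^(-10t)} = 24/(s+10)^5

Final answer: 24/(s+10)^5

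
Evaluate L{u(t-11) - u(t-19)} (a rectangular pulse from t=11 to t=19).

L{u(t-a)} = e^(-as)/s. L{u(t-11) - u(t-19)} = (e^(-11s) - e^(-19s))/s

Final answer: (e^(-11s) - e^(-19s))/s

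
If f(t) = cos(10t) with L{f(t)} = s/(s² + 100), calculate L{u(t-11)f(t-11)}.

Time shift theorem: L{u(t-a)f(t-a)} = e^(-as)F(s). Here a=11, F(s) = s/(s² + 100), so L{u(t-11)f(t-11)} = e^(-11s)·s/(s² + 100)

Final answer: e^(-11s)·s/(s² + 100)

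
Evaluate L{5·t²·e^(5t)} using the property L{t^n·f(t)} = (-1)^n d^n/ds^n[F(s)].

L{e^(5t)} = 1/(s-5). d/ds[1/(s-5)] = -1/(s-5)². d²/ds²[1/(s-5)] = 2/(s-5)³. So L{t²·e^(5t)} = (-1)² · 2/(s-5)³ = 2/(s-5)³. Then L{5·t²·e^(5t)} = 5·2/(s-5)³ = 10/(s-5)³

Final answer: 10/(s-5)³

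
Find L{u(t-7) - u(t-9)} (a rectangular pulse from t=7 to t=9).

L{u(t-a)} = e^(-as)/s. L{u(t-7) - u(t-9)} = (e^(-7s) - e^(-9s))/s

Final answer: (e^(-7s) - e^(-9s))/s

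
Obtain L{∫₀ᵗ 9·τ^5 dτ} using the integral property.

L{∫₀ᵗ f(τ)dτ} = F(s)/s with f(t) = 9t^5. F(s) = 1080/s^6, so L{∫₀ᵗ 9·τ^5 dτ} = (1080/s^6)/s = 1080/s^7. (Check: ∫₀ᵗ 9·τ^5 dτ = 9t^6/6.)

Final answer: 1080/s^7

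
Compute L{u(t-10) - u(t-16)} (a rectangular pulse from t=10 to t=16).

L{u(t-a)} = e^(-as)/s. L{u(t-10) - u(t-16)} = (e^(-10s) - e^(-16s))/s

Final answer: (e^(-10s) - e^(-16s))/s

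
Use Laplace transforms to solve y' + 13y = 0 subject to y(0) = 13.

L{y'} + 13L{y} = 0. sY - 13 + 13Y = 0. Y(s+13) = 13. Y = 13/(s+13)

Final answer: y(t) = 13e^(-13t)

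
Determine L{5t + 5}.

L{5t + 5} = 5·L{t} + 5·L{1} = 5/s² + 5/s

Final answer: 5/s² + 5/s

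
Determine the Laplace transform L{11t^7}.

L{11t^7} = 11 · L{t^7} = 11 · 5040/s^8 = 55440/s^8

Final answer: 55440/s^8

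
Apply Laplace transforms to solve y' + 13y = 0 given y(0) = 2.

L{y'} + 13L{y} = 0. sY - 2 + 13Y = 0. Y(s+13) = 2. Y = 2/(s+13)

Final answer: y(t) = 2e^(-13t)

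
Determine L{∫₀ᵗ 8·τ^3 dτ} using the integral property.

L{∫₀ᵗ f(τ)dτ} = F(s)/s with f(t) = 8t^3. F(s) = 48/s^4, so L{∫₀ᵗ 8·τ^3 dτ} = (48/s^4)/s = 48/s^5. (Check: ∫₀ᵗ 8·τ^3 dτ = 8t^4/4.)

Final answer: 48/s^5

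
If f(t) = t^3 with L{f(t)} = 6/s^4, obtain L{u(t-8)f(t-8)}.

Time shift theorem: L{u(t-a)f(t-a)} = e^(-as)F(s). Here a=8, F(s) = 6/s^4, so L{u(t-8)f(t-8)} = e^(-8s)·6/s^4

Final answer: e^(-8s)·6/s^4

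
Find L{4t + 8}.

L{4t + 8} = 4·L{t} + 8·L{1} = 4/s² + 8/s

Final answer: 4/s² + 8/s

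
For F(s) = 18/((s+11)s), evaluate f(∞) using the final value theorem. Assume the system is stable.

f(∞) = lim_{s→0} sF(s) = lim_{s→0} 18/(s+11) = 18/11

Final answer: 18/11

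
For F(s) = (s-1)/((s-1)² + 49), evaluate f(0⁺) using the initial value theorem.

f(0⁺) = lim_{s→∞} sF(s) = lim_{s→∞} s(s-1)/((s-1)² + 49) = 1

Final answer: 1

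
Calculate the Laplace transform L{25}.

L{25} = 25 · L{1} = 25/s

Final answer: 25/s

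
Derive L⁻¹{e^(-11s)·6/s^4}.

L⁻¹{6/s^4} = t^3. By the time shift theorem, L⁻¹{e^(-as)F(s)} = u(t-a)f(t-a) with a=11, so L⁻¹{e^(-11s)·6/s^4} = u(t-11)·(t-11)^3

Final answer: u(t-11)·(t-11)^3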